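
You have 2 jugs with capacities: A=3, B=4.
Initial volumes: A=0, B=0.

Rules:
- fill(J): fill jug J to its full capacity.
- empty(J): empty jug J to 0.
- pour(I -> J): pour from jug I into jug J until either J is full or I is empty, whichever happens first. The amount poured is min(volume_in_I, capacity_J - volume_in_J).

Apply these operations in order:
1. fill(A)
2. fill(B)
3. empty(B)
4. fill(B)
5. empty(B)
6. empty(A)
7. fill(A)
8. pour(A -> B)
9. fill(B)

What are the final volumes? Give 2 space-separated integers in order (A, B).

Answer: 0 4

Derivation:
Step 1: fill(A) -> (A=3 B=0)
Step 2: fill(B) -> (A=3 B=4)
Step 3: empty(B) -> (A=3 B=0)
Step 4: fill(B) -> (A=3 B=4)
Step 5: empty(B) -> (A=3 B=0)
Step 6: empty(A) -> (A=0 B=0)
Step 7: fill(A) -> (A=3 B=0)
Step 8: pour(A -> B) -> (A=0 B=3)
Step 9: fill(B) -> (A=0 B=4)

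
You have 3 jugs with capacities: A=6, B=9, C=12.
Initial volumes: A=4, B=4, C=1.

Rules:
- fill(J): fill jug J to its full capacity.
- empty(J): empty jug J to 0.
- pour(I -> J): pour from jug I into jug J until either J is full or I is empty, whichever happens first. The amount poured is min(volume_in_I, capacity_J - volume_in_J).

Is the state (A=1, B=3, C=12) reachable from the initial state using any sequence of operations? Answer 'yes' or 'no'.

Answer: yes

Derivation:
BFS from (A=4, B=4, C=1):
  1. fill(A) -> (A=6 B=4 C=1)
  2. fill(B) -> (A=6 B=9 C=1)
  3. pour(A -> C) -> (A=0 B=9 C=7)
  4. pour(B -> A) -> (A=6 B=3 C=7)
  5. pour(A -> C) -> (A=1 B=3 C=12)
Target reached → yes.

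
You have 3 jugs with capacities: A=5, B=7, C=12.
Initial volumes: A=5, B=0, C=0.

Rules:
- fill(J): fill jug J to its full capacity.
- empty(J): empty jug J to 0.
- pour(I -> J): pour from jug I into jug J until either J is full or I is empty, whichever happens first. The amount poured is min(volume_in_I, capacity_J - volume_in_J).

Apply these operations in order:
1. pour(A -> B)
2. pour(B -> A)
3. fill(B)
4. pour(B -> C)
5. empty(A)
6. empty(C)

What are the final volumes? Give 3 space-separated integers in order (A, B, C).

Answer: 0 0 0

Derivation:
Step 1: pour(A -> B) -> (A=0 B=5 C=0)
Step 2: pour(B -> A) -> (A=5 B=0 C=0)
Step 3: fill(B) -> (A=5 B=7 C=0)
Step 4: pour(B -> C) -> (A=5 B=0 C=7)
Step 5: empty(A) -> (A=0 B=0 C=7)
Step 6: empty(C) -> (A=0 B=0 C=0)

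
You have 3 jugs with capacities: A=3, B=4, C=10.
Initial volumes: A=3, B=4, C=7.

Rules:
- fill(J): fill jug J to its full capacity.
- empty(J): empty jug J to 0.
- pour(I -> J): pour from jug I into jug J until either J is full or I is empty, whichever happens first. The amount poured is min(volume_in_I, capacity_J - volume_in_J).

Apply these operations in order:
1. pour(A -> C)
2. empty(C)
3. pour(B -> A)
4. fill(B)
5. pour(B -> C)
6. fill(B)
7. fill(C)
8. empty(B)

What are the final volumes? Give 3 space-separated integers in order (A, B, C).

Step 1: pour(A -> C) -> (A=0 B=4 C=10)
Step 2: empty(C) -> (A=0 B=4 C=0)
Step 3: pour(B -> A) -> (A=3 B=1 C=0)
Step 4: fill(B) -> (A=3 B=4 C=0)
Step 5: pour(B -> C) -> (A=3 B=0 C=4)
Step 6: fill(B) -> (A=3 B=4 C=4)
Step 7: fill(C) -> (A=3 B=4 C=10)
Step 8: empty(B) -> (A=3 B=0 C=10)

Answer: 3 0 10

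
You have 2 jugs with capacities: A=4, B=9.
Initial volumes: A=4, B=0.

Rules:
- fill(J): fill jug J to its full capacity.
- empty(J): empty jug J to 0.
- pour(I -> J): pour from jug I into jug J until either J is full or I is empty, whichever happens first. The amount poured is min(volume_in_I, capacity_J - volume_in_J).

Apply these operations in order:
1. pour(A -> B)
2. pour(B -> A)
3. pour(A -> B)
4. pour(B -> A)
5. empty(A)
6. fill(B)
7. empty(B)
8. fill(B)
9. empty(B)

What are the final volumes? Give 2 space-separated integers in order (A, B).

Answer: 0 0

Derivation:
Step 1: pour(A -> B) -> (A=0 B=4)
Step 2: pour(B -> A) -> (A=4 B=0)
Step 3: pour(A -> B) -> (A=0 B=4)
Step 4: pour(B -> A) -> (A=4 B=0)
Step 5: empty(A) -> (A=0 B=0)
Step 6: fill(B) -> (A=0 B=9)
Step 7: empty(B) -> (A=0 B=0)
Step 8: fill(B) -> (A=0 B=9)
Step 9: empty(B) -> (A=0 B=0)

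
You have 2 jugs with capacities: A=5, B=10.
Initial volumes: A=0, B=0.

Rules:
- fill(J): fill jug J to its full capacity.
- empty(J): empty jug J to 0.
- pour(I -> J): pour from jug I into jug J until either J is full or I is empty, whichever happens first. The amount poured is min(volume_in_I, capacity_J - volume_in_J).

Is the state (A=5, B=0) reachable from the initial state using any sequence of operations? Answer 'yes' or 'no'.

BFS from (A=0, B=0):
  1. fill(A) -> (A=5 B=0)
Target reached → yes.

Answer: yes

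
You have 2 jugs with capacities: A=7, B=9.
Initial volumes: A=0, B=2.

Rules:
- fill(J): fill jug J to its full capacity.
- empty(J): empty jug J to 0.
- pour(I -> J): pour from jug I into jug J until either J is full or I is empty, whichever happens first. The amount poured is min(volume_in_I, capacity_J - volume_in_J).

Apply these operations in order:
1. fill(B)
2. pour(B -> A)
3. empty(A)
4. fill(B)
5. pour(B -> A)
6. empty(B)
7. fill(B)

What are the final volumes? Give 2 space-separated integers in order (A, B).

Answer: 7 9

Derivation:
Step 1: fill(B) -> (A=0 B=9)
Step 2: pour(B -> A) -> (A=7 B=2)
Step 3: empty(A) -> (A=0 B=2)
Step 4: fill(B) -> (A=0 B=9)
Step 5: pour(B -> A) -> (A=7 B=2)
Step 6: empty(B) -> (A=7 B=0)
Step 7: fill(B) -> (A=7 B=9)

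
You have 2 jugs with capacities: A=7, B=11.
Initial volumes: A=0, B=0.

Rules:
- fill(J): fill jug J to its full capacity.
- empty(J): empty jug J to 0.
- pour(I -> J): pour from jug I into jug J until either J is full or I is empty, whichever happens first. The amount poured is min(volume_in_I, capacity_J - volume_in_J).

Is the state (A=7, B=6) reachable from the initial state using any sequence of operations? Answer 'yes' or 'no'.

BFS from (A=0, B=0):
  1. fill(A) -> (A=7 B=0)
  2. pour(A -> B) -> (A=0 B=7)
  3. fill(A) -> (A=7 B=7)
  4. pour(A -> B) -> (A=3 B=11)
  5. empty(B) -> (A=3 B=0)
  6. pour(A -> B) -> (A=0 B=3)
  7. fill(A) -> (A=7 B=3)
  8. pour(A -> B) -> (A=0 B=10)
  9. fill(A) -> (A=7 B=10)
  10. pour(A -> B) -> (A=6 B=11)
  11. empty(B) -> (A=6 B=0)
  12. pour(A -> B) -> (A=0 B=6)
  13. fill(A) -> (A=7 B=6)
Target reached → yes.

Answer: yes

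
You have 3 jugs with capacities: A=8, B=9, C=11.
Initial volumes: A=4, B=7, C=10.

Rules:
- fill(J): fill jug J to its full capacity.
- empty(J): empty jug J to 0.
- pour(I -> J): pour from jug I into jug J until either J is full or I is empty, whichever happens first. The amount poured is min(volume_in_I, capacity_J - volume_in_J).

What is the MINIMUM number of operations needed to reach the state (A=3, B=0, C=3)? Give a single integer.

Answer: 6

Derivation:
BFS from (A=4, B=7, C=10). One shortest path:
  1. empty(B) -> (A=4 B=0 C=10)
  2. fill(C) -> (A=4 B=0 C=11)
  3. pour(A -> B) -> (A=0 B=4 C=11)
  4. pour(C -> A) -> (A=8 B=4 C=3)
  5. pour(A -> B) -> (A=3 B=9 C=3)
  6. empty(B) -> (A=3 B=0 C=3)
Reached target in 6 moves.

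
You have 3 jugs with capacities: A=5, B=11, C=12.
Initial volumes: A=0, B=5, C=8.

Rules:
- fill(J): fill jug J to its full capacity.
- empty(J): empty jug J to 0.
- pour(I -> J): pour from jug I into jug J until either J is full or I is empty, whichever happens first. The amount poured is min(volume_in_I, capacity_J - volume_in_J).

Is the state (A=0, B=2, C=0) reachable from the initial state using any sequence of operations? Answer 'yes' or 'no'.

Answer: yes

Derivation:
BFS from (A=0, B=5, C=8):
  1. pour(C -> B) -> (A=0 B=11 C=2)
  2. empty(B) -> (A=0 B=0 C=2)
  3. pour(C -> B) -> (A=0 B=2 C=0)
Target reached → yes.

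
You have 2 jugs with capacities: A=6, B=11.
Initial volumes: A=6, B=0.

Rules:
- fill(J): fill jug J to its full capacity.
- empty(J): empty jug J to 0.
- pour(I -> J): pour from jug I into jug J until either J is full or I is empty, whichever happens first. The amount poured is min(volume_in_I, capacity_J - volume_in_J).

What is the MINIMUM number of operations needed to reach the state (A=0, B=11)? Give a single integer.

BFS from (A=6, B=0). One shortest path:
  1. empty(A) -> (A=0 B=0)
  2. fill(B) -> (A=0 B=11)
Reached target in 2 moves.

Answer: 2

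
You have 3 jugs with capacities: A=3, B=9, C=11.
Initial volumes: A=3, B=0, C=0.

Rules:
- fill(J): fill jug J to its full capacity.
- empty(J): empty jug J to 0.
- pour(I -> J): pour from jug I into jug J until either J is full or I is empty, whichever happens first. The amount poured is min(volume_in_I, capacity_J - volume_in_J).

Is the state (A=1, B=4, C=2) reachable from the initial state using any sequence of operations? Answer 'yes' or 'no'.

Answer: no

Derivation:
BFS explored all 320 reachable states.
Reachable set includes: (0,0,0), (0,0,1), (0,0,2), (0,0,3), (0,0,4), (0,0,5), (0,0,6), (0,0,7), (0,0,8), (0,0,9), (0,0,10), (0,0,11) ...
Target (A=1, B=4, C=2) not in reachable set → no.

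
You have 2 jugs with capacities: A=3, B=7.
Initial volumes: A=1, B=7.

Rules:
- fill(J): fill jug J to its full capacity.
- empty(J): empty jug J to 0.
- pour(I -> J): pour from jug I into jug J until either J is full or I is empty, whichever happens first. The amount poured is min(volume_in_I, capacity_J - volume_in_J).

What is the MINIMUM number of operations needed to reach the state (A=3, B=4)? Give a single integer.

Answer: 2

Derivation:
BFS from (A=1, B=7). One shortest path:
  1. empty(A) -> (A=0 B=7)
  2. pour(B -> A) -> (A=3 B=4)
Reached target in 2 moves.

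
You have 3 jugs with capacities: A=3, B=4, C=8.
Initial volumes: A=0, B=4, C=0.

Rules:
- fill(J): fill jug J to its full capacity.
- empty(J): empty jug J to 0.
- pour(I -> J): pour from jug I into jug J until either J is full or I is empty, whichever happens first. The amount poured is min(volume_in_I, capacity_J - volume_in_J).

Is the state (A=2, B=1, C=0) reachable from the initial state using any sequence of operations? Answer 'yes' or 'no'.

BFS from (A=0, B=4, C=0):
  1. fill(A) -> (A=3 B=4 C=0)
  2. pour(A -> C) -> (A=0 B=4 C=3)
  3. pour(B -> C) -> (A=0 B=0 C=7)
  4. fill(B) -> (A=0 B=4 C=7)
  5. pour(B -> A) -> (A=3 B=1 C=7)
  6. pour(A -> C) -> (A=2 B=1 C=8)
  7. empty(C) -> (A=2 B=1 C=0)
Target reached → yes.

Answer: yes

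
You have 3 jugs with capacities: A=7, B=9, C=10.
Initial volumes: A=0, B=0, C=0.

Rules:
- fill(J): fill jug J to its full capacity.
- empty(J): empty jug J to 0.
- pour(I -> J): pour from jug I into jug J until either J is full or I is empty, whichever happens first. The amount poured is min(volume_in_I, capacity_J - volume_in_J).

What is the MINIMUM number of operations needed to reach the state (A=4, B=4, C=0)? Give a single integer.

BFS from (A=0, B=0, C=0). One shortest path:
  1. fill(B) -> (A=0 B=9 C=0)
  2. pour(B -> A) -> (A=7 B=2 C=0)
  3. pour(A -> C) -> (A=0 B=2 C=7)
  4. pour(B -> A) -> (A=2 B=0 C=7)
  5. fill(B) -> (A=2 B=9 C=7)
  6. pour(B -> A) -> (A=7 B=4 C=7)
  7. pour(A -> C) -> (A=4 B=4 C=10)
  8. empty(C) -> (A=4 B=4 C=0)
Reached target in 8 moves.

Answer: 8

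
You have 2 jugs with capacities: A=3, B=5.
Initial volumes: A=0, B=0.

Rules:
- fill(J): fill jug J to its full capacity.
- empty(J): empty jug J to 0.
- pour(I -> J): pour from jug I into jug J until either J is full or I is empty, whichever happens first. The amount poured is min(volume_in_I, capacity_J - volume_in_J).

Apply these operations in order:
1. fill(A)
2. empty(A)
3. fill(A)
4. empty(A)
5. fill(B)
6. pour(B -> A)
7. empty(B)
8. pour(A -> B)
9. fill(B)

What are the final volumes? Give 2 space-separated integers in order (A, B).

Step 1: fill(A) -> (A=3 B=0)
Step 2: empty(A) -> (A=0 B=0)
Step 3: fill(A) -> (A=3 B=0)
Step 4: empty(A) -> (A=0 B=0)
Step 5: fill(B) -> (A=0 B=5)
Step 6: pour(B -> A) -> (A=3 B=2)
Step 7: empty(B) -> (A=3 B=0)
Step 8: pour(A -> B) -> (A=0 B=3)
Step 9: fill(B) -> (A=0 B=5)

Answer: 0 5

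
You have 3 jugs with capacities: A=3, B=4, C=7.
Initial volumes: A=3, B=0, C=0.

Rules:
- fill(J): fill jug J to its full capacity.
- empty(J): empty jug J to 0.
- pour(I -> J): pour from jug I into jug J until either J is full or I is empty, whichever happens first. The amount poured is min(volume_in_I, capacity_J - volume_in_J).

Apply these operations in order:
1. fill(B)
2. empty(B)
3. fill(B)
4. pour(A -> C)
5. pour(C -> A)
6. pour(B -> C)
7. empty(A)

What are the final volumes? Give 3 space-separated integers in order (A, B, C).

Answer: 0 0 4

Derivation:
Step 1: fill(B) -> (A=3 B=4 C=0)
Step 2: empty(B) -> (A=3 B=0 C=0)
Step 3: fill(B) -> (A=3 B=4 C=0)
Step 4: pour(A -> C) -> (A=0 B=4 C=3)
Step 5: pour(C -> A) -> (A=3 B=4 C=0)
Step 6: pour(B -> C) -> (A=3 B=0 C=4)
Step 7: empty(A) -> (A=0 B=0 C=4)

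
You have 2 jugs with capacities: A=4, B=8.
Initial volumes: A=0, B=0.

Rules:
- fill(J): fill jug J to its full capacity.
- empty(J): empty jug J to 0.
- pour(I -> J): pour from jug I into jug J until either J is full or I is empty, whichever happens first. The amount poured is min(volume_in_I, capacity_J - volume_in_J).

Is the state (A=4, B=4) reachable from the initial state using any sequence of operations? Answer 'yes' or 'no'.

Answer: yes

Derivation:
BFS from (A=0, B=0):
  1. fill(B) -> (A=0 B=8)
  2. pour(B -> A) -> (A=4 B=4)
Target reached → yes.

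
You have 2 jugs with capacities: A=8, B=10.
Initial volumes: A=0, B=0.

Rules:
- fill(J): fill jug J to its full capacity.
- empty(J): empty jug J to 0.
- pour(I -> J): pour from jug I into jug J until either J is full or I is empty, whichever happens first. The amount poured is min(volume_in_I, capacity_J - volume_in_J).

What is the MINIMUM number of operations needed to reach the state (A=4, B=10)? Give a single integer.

Answer: 8

Derivation:
BFS from (A=0, B=0). One shortest path:
  1. fill(A) -> (A=8 B=0)
  2. pour(A -> B) -> (A=0 B=8)
  3. fill(A) -> (A=8 B=8)
  4. pour(A -> B) -> (A=6 B=10)
  5. empty(B) -> (A=6 B=0)
  6. pour(A -> B) -> (A=0 B=6)
  7. fill(A) -> (A=8 B=6)
  8. pour(A -> B) -> (A=4 B=10)
Reached target in 8 moves.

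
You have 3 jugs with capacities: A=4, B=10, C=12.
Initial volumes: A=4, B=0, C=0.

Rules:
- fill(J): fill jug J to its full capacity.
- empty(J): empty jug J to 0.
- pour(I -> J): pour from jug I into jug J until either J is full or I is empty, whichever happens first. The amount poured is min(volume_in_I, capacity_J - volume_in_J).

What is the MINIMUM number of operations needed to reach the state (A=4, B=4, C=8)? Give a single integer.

Answer: 3

Derivation:
BFS from (A=4, B=0, C=0). One shortest path:
  1. fill(C) -> (A=4 B=0 C=12)
  2. pour(A -> B) -> (A=0 B=4 C=12)
  3. pour(C -> A) -> (A=4 B=4 C=8)
Reached target in 3 moves.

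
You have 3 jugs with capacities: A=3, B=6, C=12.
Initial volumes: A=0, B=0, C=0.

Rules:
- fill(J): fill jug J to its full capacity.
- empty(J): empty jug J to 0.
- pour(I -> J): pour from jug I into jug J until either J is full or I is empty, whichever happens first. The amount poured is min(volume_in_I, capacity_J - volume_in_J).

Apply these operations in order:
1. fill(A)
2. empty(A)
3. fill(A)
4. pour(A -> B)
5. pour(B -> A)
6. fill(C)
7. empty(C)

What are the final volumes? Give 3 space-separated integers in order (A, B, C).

Answer: 3 0 0

Derivation:
Step 1: fill(A) -> (A=3 B=0 C=0)
Step 2: empty(A) -> (A=0 B=0 C=0)
Step 3: fill(A) -> (A=3 B=0 C=0)
Step 4: pour(A -> B) -> (A=0 B=3 C=0)
Step 5: pour(B -> A) -> (A=3 B=0 C=0)
Step 6: fill(C) -> (A=3 B=0 C=12)
Step 7: empty(C) -> (A=3 B=0 C=0)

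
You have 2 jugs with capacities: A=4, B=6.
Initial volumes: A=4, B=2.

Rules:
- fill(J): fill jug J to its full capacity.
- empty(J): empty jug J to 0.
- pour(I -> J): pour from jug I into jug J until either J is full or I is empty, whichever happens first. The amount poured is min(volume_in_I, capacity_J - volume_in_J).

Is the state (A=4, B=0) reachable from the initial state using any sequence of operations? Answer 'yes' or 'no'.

BFS from (A=4, B=2):
  1. empty(B) -> (A=4 B=0)
Target reached → yes.

Answer: yes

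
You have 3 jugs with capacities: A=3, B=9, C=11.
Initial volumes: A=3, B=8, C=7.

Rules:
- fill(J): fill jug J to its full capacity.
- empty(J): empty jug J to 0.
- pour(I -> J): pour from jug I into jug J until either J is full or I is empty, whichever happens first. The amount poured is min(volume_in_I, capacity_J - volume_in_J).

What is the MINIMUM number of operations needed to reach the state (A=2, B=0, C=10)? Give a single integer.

Answer: 4

Derivation:
BFS from (A=3, B=8, C=7). One shortest path:
  1. pour(A -> C) -> (A=0 B=8 C=10)
  2. fill(A) -> (A=3 B=8 C=10)
  3. pour(A -> B) -> (A=2 B=9 C=10)
  4. empty(B) -> (A=2 B=0 C=10)
Reached target in 4 moves.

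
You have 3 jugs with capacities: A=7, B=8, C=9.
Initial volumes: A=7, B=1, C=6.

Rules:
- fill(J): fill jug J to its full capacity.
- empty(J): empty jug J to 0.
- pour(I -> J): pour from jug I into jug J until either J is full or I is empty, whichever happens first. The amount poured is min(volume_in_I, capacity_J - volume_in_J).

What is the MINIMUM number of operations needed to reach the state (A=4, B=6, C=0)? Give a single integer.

Answer: 8

Derivation:
BFS from (A=7, B=1, C=6). One shortest path:
  1. fill(B) -> (A=7 B=8 C=6)
  2. pour(B -> C) -> (A=7 B=5 C=9)
  3. empty(C) -> (A=7 B=5 C=0)
  4. pour(A -> C) -> (A=0 B=5 C=7)
  5. fill(A) -> (A=7 B=5 C=7)
  6. pour(A -> B) -> (A=4 B=8 C=7)
  7. pour(B -> C) -> (A=4 B=6 C=9)
  8. empty(C) -> (A=4 B=6 C=0)
Reached target in 8 moves.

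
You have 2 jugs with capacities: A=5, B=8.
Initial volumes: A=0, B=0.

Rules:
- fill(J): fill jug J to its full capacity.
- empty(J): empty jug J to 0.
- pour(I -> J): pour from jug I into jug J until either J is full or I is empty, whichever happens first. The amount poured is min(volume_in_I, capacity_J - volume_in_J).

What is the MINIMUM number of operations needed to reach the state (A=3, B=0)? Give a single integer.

BFS from (A=0, B=0). One shortest path:
  1. fill(B) -> (A=0 B=8)
  2. pour(B -> A) -> (A=5 B=3)
  3. empty(A) -> (A=0 B=3)
  4. pour(B -> A) -> (A=3 B=0)
Reached target in 4 moves.

Answer: 4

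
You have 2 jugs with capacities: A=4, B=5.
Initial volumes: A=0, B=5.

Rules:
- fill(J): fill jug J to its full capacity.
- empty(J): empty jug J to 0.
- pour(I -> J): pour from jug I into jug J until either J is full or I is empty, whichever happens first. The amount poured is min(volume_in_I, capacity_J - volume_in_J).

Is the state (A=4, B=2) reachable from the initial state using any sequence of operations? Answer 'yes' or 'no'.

BFS from (A=0, B=5):
  1. pour(B -> A) -> (A=4 B=1)
  2. empty(A) -> (A=0 B=1)
  3. pour(B -> A) -> (A=1 B=0)
  4. fill(B) -> (A=1 B=5)
  5. pour(B -> A) -> (A=4 B=2)
Target reached → yes.

Answer: yes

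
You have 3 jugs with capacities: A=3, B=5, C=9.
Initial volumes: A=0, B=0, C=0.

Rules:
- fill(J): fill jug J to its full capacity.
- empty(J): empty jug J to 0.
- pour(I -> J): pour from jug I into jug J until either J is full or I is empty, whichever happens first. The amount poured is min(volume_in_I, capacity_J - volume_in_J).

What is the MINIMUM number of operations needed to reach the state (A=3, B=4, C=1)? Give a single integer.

BFS from (A=0, B=0, C=0). One shortest path:
  1. fill(A) -> (A=3 B=0 C=0)
  2. fill(B) -> (A=3 B=5 C=0)
  3. pour(A -> C) -> (A=0 B=5 C=3)
  4. pour(B -> A) -> (A=3 B=2 C=3)
  5. pour(A -> C) -> (A=0 B=2 C=6)
  6. pour(B -> A) -> (A=2 B=0 C=6)
  7. pour(C -> B) -> (A=2 B=5 C=1)
  8. pour(B -> A) -> (A=3 B=4 C=1)
Reached target in 8 moves.

Answer: 8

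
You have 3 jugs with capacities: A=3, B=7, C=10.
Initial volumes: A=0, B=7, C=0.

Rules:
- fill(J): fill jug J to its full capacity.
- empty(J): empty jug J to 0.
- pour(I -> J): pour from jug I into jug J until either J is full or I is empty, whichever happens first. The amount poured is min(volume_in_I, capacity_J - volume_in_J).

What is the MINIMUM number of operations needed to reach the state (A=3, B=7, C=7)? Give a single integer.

BFS from (A=0, B=7, C=0). One shortest path:
  1. fill(C) -> (A=0 B=7 C=10)
  2. pour(C -> A) -> (A=3 B=7 C=7)
Reached target in 2 moves.

Answer: 2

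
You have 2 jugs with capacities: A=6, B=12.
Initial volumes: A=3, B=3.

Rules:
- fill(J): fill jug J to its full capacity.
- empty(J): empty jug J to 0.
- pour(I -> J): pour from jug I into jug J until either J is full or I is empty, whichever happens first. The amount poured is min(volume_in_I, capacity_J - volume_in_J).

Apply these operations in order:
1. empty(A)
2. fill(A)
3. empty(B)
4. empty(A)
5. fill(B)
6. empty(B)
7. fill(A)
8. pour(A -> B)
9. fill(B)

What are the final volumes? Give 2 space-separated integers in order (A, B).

Answer: 0 12

Derivation:
Step 1: empty(A) -> (A=0 B=3)
Step 2: fill(A) -> (A=6 B=3)
Step 3: empty(B) -> (A=6 B=0)
Step 4: empty(A) -> (A=0 B=0)
Step 5: fill(B) -> (A=0 B=12)
Step 6: empty(B) -> (A=0 B=0)
Step 7: fill(A) -> (A=6 B=0)
Step 8: pour(A -> B) -> (A=0 B=6)
Step 9: fill(B) -> (A=0 B=12)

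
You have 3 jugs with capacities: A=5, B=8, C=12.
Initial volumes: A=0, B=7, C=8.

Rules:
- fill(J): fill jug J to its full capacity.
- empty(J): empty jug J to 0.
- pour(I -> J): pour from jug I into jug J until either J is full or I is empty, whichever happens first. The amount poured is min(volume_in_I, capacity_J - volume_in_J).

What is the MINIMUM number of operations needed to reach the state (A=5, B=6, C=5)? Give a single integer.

BFS from (A=0, B=7, C=8). One shortest path:
  1. fill(A) -> (A=5 B=7 C=8)
  2. pour(B -> C) -> (A=5 B=3 C=12)
  3. empty(C) -> (A=5 B=3 C=0)
  4. pour(A -> C) -> (A=0 B=3 C=5)
  5. pour(B -> A) -> (A=3 B=0 C=5)
  6. fill(B) -> (A=3 B=8 C=5)
  7. pour(B -> A) -> (A=5 B=6 C=5)
Reached target in 7 moves.

Answer: 7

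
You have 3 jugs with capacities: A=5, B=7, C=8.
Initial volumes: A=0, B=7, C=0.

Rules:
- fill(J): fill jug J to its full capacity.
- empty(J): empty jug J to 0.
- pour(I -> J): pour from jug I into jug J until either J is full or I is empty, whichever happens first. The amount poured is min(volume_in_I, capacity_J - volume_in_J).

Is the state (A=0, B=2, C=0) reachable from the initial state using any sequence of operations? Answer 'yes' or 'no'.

Answer: yes

Derivation:
BFS from (A=0, B=7, C=0):
  1. pour(B -> A) -> (A=5 B=2 C=0)
  2. empty(A) -> (A=0 B=2 C=0)
Target reached → yes.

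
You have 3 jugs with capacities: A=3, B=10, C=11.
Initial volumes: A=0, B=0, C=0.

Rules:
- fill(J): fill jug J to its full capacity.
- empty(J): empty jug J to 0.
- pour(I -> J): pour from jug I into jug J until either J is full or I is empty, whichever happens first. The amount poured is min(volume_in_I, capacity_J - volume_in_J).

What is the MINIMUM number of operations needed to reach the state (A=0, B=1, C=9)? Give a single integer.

Answer: 7

Derivation:
BFS from (A=0, B=0, C=0). One shortest path:
  1. fill(B) -> (A=0 B=10 C=0)
  2. pour(B -> A) -> (A=3 B=7 C=0)
  3. pour(A -> C) -> (A=0 B=7 C=3)
  4. pour(B -> A) -> (A=3 B=4 C=3)
  5. pour(A -> C) -> (A=0 B=4 C=6)
  6. pour(B -> A) -> (A=3 B=1 C=6)
  7. pour(A -> C) -> (A=0 B=1 C=9)
Reached target in 7 moves.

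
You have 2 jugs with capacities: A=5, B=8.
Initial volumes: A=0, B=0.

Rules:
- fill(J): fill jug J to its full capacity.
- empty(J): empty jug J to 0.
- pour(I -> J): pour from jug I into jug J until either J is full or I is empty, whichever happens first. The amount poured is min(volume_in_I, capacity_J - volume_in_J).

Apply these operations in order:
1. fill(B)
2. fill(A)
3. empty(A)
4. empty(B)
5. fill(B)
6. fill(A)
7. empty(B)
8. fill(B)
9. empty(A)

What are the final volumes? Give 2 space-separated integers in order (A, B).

Answer: 0 8

Derivation:
Step 1: fill(B) -> (A=0 B=8)
Step 2: fill(A) -> (A=5 B=8)
Step 3: empty(A) -> (A=0 B=8)
Step 4: empty(B) -> (A=0 B=0)
Step 5: fill(B) -> (A=0 B=8)
Step 6: fill(A) -> (A=5 B=8)
Step 7: empty(B) -> (A=5 B=0)
Step 8: fill(B) -> (A=5 B=8)
Step 9: empty(A) -> (A=0 B=8)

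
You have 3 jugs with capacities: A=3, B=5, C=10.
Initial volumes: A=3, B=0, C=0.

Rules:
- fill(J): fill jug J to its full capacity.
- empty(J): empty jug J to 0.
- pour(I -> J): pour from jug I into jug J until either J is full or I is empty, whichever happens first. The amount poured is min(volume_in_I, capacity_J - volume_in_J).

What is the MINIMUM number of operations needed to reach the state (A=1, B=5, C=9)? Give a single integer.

BFS from (A=3, B=0, C=0). One shortest path:
  1. empty(A) -> (A=0 B=0 C=0)
  2. fill(C) -> (A=0 B=0 C=10)
  3. pour(C -> A) -> (A=3 B=0 C=7)
  4. pour(A -> B) -> (A=0 B=3 C=7)
  5. pour(C -> A) -> (A=3 B=3 C=4)
  6. pour(A -> B) -> (A=1 B=5 C=4)
  7. pour(B -> C) -> (A=1 B=0 C=9)
  8. fill(B) -> (A=1 B=5 C=9)
Reached target in 8 moves.

Answer: 8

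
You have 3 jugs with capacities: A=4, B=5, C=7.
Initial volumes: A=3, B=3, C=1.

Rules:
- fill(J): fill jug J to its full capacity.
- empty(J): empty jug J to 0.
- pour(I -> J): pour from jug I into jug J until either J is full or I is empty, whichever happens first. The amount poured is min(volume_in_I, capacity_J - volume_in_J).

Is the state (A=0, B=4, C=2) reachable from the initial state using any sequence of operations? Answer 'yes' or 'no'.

BFS from (A=3, B=3, C=1):
  1. empty(C) -> (A=3 B=3 C=0)
  2. pour(B -> A) -> (A=4 B=2 C=0)
  3. pour(B -> C) -> (A=4 B=0 C=2)
  4. pour(A -> B) -> (A=0 B=4 C=2)
Target reached → yes.

Answer: yes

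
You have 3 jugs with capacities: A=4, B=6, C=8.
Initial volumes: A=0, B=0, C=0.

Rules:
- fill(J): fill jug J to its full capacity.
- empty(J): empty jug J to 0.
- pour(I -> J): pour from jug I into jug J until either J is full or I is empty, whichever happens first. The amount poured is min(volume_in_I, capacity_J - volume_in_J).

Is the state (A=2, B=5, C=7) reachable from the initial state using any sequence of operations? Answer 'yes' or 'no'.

Answer: no

Derivation:
BFS explored all 54 reachable states.
Reachable set includes: (0,0,0), (0,0,2), (0,0,4), (0,0,6), (0,0,8), (0,2,0), (0,2,2), (0,2,4), (0,2,6), (0,2,8), (0,4,0), (0,4,2) ...
Target (A=2, B=5, C=7) not in reachable set → no.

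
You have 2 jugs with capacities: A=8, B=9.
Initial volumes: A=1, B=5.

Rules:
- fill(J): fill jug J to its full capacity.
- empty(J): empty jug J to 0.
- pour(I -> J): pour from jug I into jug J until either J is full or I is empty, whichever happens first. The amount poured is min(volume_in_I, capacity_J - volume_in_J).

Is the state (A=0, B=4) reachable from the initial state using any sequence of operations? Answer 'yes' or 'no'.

BFS from (A=1, B=5):
  1. fill(A) -> (A=8 B=5)
  2. pour(A -> B) -> (A=4 B=9)
  3. empty(B) -> (A=4 B=0)
  4. pour(A -> B) -> (A=0 B=4)
Target reached → yes.

Answer: yes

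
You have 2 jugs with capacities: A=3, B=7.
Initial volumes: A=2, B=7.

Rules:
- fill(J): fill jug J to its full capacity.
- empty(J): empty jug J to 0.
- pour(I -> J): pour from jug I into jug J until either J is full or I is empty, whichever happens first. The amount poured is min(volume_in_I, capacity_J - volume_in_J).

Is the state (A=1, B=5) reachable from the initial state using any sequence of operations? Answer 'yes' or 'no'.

Answer: no

Derivation:
BFS explored all 20 reachable states.
Reachable set includes: (0,0), (0,1), (0,2), (0,3), (0,4), (0,5), (0,6), (0,7), (1,0), (1,7), (2,0), (2,7) ...
Target (A=1, B=5) not in reachable set → no.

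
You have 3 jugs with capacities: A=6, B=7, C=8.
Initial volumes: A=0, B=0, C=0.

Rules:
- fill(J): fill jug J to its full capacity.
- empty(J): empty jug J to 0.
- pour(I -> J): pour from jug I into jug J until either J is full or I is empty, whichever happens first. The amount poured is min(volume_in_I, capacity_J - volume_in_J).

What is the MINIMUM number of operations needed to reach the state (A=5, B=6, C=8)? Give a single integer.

Answer: 6

Derivation:
BFS from (A=0, B=0, C=0). One shortest path:
  1. fill(A) -> (A=6 B=0 C=0)
  2. fill(B) -> (A=6 B=7 C=0)
  3. pour(B -> C) -> (A=6 B=0 C=7)
  4. pour(A -> B) -> (A=0 B=6 C=7)
  5. fill(A) -> (A=6 B=6 C=7)
  6. pour(A -> C) -> (A=5 B=6 C=8)
Reached target in 6 moves.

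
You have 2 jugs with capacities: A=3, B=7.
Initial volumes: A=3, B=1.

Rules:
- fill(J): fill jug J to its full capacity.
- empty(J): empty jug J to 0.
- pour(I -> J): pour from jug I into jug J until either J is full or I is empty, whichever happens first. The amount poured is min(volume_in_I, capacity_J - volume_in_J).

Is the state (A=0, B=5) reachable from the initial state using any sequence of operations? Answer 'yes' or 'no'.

Answer: yes

Derivation:
BFS from (A=3, B=1):
  1. empty(A) -> (A=0 B=1)
  2. pour(B -> A) -> (A=1 B=0)
  3. fill(B) -> (A=1 B=7)
  4. pour(B -> A) -> (A=3 B=5)
  5. empty(A) -> (A=0 B=5)
Target reached → yes.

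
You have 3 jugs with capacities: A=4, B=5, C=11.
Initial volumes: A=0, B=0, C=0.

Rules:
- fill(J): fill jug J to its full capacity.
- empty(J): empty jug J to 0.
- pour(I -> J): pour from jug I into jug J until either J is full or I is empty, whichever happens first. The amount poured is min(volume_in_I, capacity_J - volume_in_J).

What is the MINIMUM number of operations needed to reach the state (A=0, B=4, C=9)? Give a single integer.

BFS from (A=0, B=0, C=0). One shortest path:
  1. fill(A) -> (A=4 B=0 C=0)
  2. fill(B) -> (A=4 B=5 C=0)
  3. pour(A -> C) -> (A=0 B=5 C=4)
  4. fill(A) -> (A=4 B=5 C=4)
  5. pour(B -> C) -> (A=4 B=0 C=9)
  6. pour(A -> B) -> (A=0 B=4 C=9)
Reached target in 6 moves.

Answer: 6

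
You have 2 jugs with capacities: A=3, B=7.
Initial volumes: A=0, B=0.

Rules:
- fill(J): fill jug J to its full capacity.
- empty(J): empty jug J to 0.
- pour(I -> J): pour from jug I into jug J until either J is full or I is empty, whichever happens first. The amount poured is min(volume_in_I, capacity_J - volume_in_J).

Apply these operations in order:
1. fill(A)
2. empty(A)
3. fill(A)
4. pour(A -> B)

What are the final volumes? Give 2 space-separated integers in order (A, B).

Answer: 0 3

Derivation:
Step 1: fill(A) -> (A=3 B=0)
Step 2: empty(A) -> (A=0 B=0)
Step 3: fill(A) -> (A=3 B=0)
Step 4: pour(A -> B) -> (A=0 B=3)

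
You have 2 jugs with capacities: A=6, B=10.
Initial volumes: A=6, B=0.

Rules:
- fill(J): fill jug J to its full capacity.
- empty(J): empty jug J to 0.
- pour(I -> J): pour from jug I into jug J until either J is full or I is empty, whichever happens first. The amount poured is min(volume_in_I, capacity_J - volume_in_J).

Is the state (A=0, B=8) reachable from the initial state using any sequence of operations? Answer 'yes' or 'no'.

Answer: yes

Derivation:
BFS from (A=6, B=0):
  1. pour(A -> B) -> (A=0 B=6)
  2. fill(A) -> (A=6 B=6)
  3. pour(A -> B) -> (A=2 B=10)
  4. empty(B) -> (A=2 B=0)
  5. pour(A -> B) -> (A=0 B=2)
  6. fill(A) -> (A=6 B=2)
  7. pour(A -> B) -> (A=0 B=8)
Target reached → yes.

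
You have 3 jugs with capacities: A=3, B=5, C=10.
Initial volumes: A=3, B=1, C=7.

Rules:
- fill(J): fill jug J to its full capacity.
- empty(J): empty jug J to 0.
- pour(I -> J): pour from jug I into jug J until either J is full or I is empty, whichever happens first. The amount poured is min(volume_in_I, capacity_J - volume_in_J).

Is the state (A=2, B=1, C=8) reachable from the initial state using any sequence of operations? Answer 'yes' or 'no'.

BFS explored all 192 reachable states.
Reachable set includes: (0,0,0), (0,0,1), (0,0,2), (0,0,3), (0,0,4), (0,0,5), (0,0,6), (0,0,7), (0,0,8), (0,0,9), (0,0,10), (0,1,0) ...
Target (A=2, B=1, C=8) not in reachable set → no.

Answer: no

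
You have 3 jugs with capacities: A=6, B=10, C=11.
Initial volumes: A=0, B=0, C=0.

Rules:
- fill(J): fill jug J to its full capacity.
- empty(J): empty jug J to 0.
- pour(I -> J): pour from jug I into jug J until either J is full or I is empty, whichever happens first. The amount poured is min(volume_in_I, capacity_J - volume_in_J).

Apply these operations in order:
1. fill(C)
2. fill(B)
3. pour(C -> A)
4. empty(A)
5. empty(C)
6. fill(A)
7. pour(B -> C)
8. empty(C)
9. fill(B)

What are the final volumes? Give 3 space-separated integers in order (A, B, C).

Step 1: fill(C) -> (A=0 B=0 C=11)
Step 2: fill(B) -> (A=0 B=10 C=11)
Step 3: pour(C -> A) -> (A=6 B=10 C=5)
Step 4: empty(A) -> (A=0 B=10 C=5)
Step 5: empty(C) -> (A=0 B=10 C=0)
Step 6: fill(A) -> (A=6 B=10 C=0)
Step 7: pour(B -> C) -> (A=6 B=0 C=10)
Step 8: empty(C) -> (A=6 B=0 C=0)
Step 9: fill(B) -> (A=6 B=10 C=0)

Answer: 6 10 0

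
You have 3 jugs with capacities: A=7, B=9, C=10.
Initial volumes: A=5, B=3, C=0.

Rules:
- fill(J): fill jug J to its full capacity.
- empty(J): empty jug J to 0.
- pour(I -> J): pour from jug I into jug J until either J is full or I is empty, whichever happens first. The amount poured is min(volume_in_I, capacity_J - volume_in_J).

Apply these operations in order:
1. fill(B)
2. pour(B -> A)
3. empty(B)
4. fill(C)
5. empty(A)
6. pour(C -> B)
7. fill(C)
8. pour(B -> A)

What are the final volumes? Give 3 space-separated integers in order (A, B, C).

Step 1: fill(B) -> (A=5 B=9 C=0)
Step 2: pour(B -> A) -> (A=7 B=7 C=0)
Step 3: empty(B) -> (A=7 B=0 C=0)
Step 4: fill(C) -> (A=7 B=0 C=10)
Step 5: empty(A) -> (A=0 B=0 C=10)
Step 6: pour(C -> B) -> (A=0 B=9 C=1)
Step 7: fill(C) -> (A=0 B=9 C=10)
Step 8: pour(B -> A) -> (A=7 B=2 C=10)

Answer: 7 2 10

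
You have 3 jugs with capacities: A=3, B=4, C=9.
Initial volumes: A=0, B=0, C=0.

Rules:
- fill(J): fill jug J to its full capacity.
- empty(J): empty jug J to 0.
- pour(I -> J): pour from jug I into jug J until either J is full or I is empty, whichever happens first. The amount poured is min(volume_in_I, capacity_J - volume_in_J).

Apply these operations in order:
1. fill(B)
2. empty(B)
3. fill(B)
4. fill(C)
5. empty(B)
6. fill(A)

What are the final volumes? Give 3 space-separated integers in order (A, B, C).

Answer: 3 0 9

Derivation:
Step 1: fill(B) -> (A=0 B=4 C=0)
Step 2: empty(B) -> (A=0 B=0 C=0)
Step 3: fill(B) -> (A=0 B=4 C=0)
Step 4: fill(C) -> (A=0 B=4 C=9)
Step 5: empty(B) -> (A=0 B=0 C=9)
Step 6: fill(A) -> (A=3 B=0 C=9)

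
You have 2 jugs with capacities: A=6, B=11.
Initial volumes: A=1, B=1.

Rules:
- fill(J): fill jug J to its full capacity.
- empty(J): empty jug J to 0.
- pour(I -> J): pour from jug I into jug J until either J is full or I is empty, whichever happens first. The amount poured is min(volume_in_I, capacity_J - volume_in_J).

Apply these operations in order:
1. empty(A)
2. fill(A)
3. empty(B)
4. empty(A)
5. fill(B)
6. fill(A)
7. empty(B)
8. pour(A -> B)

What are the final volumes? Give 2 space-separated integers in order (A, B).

Answer: 0 6

Derivation:
Step 1: empty(A) -> (A=0 B=1)
Step 2: fill(A) -> (A=6 B=1)
Step 3: empty(B) -> (A=6 B=0)
Step 4: empty(A) -> (A=0 B=0)
Step 5: fill(B) -> (A=0 B=11)
Step 6: fill(A) -> (A=6 B=11)
Step 7: empty(B) -> (A=6 B=0)
Step 8: pour(A -> B) -> (A=0 B=6)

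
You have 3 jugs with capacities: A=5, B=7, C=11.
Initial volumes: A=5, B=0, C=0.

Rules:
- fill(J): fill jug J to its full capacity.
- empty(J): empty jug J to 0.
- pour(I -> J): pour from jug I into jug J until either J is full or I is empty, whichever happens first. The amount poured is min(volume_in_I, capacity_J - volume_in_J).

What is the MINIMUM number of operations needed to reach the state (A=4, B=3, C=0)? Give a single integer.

BFS from (A=5, B=0, C=0). One shortest path:
  1. fill(B) -> (A=5 B=7 C=0)
  2. pour(B -> C) -> (A=5 B=0 C=7)
  3. pour(A -> C) -> (A=1 B=0 C=11)
  4. pour(C -> B) -> (A=1 B=7 C=4)
  5. pour(B -> A) -> (A=5 B=3 C=4)
  6. empty(A) -> (A=0 B=3 C=4)
  7. pour(C -> A) -> (A=4 B=3 C=0)
Reached target in 7 moves.

Answer: 7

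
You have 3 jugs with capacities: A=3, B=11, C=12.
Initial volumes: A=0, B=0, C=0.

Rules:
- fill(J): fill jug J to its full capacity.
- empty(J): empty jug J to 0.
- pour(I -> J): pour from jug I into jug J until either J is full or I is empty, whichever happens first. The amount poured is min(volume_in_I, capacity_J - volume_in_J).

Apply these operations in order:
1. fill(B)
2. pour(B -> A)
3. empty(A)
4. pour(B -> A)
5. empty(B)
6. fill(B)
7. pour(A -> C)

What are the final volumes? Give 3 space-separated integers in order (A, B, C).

Answer: 0 11 3

Derivation:
Step 1: fill(B) -> (A=0 B=11 C=0)
Step 2: pour(B -> A) -> (A=3 B=8 C=0)
Step 3: empty(A) -> (A=0 B=8 C=0)
Step 4: pour(B -> A) -> (A=3 B=5 C=0)
Step 5: empty(B) -> (A=3 B=0 C=0)
Step 6: fill(B) -> (A=3 B=11 C=0)
Step 7: pour(A -> C) -> (A=0 B=11 C=3)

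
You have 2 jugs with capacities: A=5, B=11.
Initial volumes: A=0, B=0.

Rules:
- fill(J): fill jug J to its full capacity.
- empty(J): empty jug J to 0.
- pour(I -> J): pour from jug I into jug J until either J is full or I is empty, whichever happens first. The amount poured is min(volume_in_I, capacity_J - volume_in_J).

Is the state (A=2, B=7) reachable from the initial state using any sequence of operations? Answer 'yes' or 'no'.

BFS explored all 32 reachable states.
Reachable set includes: (0,0), (0,1), (0,2), (0,3), (0,4), (0,5), (0,6), (0,7), (0,8), (0,9), (0,10), (0,11) ...
Target (A=2, B=7) not in reachable set → no.

Answer: no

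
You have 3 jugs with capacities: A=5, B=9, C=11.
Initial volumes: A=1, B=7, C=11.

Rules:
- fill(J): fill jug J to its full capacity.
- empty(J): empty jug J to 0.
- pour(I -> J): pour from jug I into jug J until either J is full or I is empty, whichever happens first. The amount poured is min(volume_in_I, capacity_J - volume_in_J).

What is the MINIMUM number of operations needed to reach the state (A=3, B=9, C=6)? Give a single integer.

BFS from (A=1, B=7, C=11). One shortest path:
  1. empty(A) -> (A=0 B=7 C=11)
  2. pour(C -> A) -> (A=5 B=7 C=6)
  3. pour(A -> B) -> (A=3 B=9 C=6)
Reached target in 3 moves.

Answer: 3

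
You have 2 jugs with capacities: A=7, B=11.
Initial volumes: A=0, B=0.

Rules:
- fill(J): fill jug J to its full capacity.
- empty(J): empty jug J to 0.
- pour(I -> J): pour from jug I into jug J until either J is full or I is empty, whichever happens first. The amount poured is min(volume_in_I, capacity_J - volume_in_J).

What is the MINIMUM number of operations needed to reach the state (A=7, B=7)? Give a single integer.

BFS from (A=0, B=0). One shortest path:
  1. fill(A) -> (A=7 B=0)
  2. pour(A -> B) -> (A=0 B=7)
  3. fill(A) -> (A=7 B=7)
Reached target in 3 moves.

Answer: 3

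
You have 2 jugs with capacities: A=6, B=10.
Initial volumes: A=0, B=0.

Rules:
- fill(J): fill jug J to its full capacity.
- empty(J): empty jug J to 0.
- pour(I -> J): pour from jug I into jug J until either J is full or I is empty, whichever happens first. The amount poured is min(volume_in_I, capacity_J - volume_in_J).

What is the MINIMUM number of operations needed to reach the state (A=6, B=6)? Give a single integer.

BFS from (A=0, B=0). One shortest path:
  1. fill(A) -> (A=6 B=0)
  2. pour(A -> B) -> (A=0 B=6)
  3. fill(A) -> (A=6 B=6)
Reached target in 3 moves.

Answer: 3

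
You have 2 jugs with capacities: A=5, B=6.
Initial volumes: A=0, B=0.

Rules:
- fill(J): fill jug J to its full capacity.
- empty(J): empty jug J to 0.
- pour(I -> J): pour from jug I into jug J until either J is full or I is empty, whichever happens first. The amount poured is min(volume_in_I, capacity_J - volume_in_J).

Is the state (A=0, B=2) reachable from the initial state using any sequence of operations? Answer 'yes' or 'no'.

Answer: yes

Derivation:
BFS from (A=0, B=0):
  1. fill(B) -> (A=0 B=6)
  2. pour(B -> A) -> (A=5 B=1)
  3. empty(A) -> (A=0 B=1)
  4. pour(B -> A) -> (A=1 B=0)
  5. fill(B) -> (A=1 B=6)
  6. pour(B -> A) -> (A=5 B=2)
  7. empty(A) -> (A=0 B=2)
Target reached → yes.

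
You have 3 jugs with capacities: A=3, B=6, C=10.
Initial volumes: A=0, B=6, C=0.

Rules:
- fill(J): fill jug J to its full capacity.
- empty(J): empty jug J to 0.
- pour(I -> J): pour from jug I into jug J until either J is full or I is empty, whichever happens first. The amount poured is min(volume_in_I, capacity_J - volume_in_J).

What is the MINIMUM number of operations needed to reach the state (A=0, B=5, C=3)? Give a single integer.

BFS from (A=0, B=6, C=0). One shortest path:
  1. fill(A) -> (A=3 B=6 C=0)
  2. pour(A -> C) -> (A=0 B=6 C=3)
  3. fill(A) -> (A=3 B=6 C=3)
  4. pour(B -> C) -> (A=3 B=0 C=9)
  5. fill(B) -> (A=3 B=6 C=9)
  6. pour(B -> C) -> (A=3 B=5 C=10)
  7. empty(C) -> (A=3 B=5 C=0)
  8. pour(A -> C) -> (A=0 B=5 C=3)
Reached target in 8 moves.

Answer: 8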